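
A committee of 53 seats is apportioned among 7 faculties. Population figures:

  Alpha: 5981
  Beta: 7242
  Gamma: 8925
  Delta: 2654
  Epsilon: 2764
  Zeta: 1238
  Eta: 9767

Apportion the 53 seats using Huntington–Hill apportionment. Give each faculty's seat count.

Alpha 8, Beta 10, Gamma 12, Delta 4, Epsilon 4, Zeta 2, Eta 13

With divisor 744: modified quotas Alpha 8.039, Beta 9.734, Gamma 11.996, Delta 3.567, Epsilon 3.715, Zeta 1.664, Eta 13.128.
Geometric-mean thresholds: Alpha √(8·9)=8.485, Beta √(9·10)=9.487, Gamma √(11·12)=11.489, Delta √(3·4)=3.464, Epsilon √(3·4)=3.464, Zeta √(1·2)=1.414, Eta √(13·14)=13.491.
Each quota rounded against its threshold gives Alpha 8, Beta 10, Gamma 12, Delta 4, Epsilon 4, Zeta 2, Eta 13 (total 53).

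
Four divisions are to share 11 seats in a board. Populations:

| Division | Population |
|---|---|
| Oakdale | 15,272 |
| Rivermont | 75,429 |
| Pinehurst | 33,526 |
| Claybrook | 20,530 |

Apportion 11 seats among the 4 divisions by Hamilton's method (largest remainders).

The standard divisor is 144757/11 ≈ 13159.727.
Standard quotas: Oakdale 1.1605, Rivermont 5.7318, Pinehurst 2.5476, Claybrook 1.5601.
Lower quotas: Oakdale 1, Rivermont 5, Pinehurst 2, Claybrook 1 (sum 9, leaving 2 seats).
Remainders in descending order: Rivermont 0.7318, Claybrook 0.5601, Pinehurst 0.5476, Oakdale 0.1605.
The surplus seats go to Rivermont, Claybrook.

Oakdale 1; Rivermont 6; Pinehurst 2; Claybrook 2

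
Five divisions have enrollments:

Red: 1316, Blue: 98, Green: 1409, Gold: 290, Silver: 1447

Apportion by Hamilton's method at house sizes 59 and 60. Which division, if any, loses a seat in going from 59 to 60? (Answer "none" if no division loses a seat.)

none

At 59 seats: Red 17, Blue 1, Green 18, Gold 4, Silver 19.
At 60 seats: Red 17, Blue 1, Green 19, Gold 4, Silver 19.
No division's allocation decreased.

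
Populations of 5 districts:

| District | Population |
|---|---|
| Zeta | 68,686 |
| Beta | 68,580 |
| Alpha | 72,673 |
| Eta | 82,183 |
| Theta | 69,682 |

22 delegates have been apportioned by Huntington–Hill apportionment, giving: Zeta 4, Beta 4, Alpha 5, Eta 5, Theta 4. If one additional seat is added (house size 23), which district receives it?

Priority for the next seat is population ÷ (√(s·(s+1))).
Priorities: Zeta 15358.657, Beta 15334.954, Alpha 13268.214, Eta 15004.494, Theta 15581.369.
Highest priority: Theta.

Theta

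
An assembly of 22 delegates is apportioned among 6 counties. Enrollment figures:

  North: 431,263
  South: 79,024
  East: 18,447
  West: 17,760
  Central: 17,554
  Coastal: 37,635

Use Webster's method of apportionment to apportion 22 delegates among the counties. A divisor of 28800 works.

With modified divisor 28800: modified quotas North 14.974, South 2.744, East 0.641, West 0.617, Central 0.610, Coastal 1.307.
Rounding to the nearest integer: North 15, South 3, East 1, West 1, Central 1, Coastal 1 (total 22).

North: 15; South: 3; East: 1; West: 1; Central: 1; Coastal: 1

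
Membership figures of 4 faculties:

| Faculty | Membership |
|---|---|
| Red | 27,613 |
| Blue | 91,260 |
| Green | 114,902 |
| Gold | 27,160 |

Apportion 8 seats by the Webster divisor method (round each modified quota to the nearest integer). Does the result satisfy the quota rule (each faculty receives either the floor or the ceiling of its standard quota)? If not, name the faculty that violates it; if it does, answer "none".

Standard quotas: Red 0.847, Blue 2.798, Green 3.523, Gold 0.833.
Webster allocation: Red 1, Blue 3, Green 3, Gold 1.
Every allocation lies between the lower and upper quota.

none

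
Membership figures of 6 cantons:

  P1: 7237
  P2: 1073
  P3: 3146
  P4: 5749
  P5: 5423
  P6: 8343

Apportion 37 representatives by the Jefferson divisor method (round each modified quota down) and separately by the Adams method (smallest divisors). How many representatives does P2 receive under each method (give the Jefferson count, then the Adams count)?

Jefferson: P1 9, P2 1, P3 4, P4 7, P5 6, P6 10.
Adams: P1 8, P2 2, P3 4, P4 7, P5 6, P6 10.
P2 gets 1 under Jefferson and 2 under Adams.

1 and 2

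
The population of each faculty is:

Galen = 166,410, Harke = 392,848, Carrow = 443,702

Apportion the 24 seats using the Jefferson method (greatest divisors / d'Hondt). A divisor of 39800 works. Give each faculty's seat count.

Galen 4, Harke 9, Carrow 11

With modified divisor 39800: modified quotas Galen 4.181, Harke 9.871, Carrow 11.148.
Rounding down: Galen 4, Harke 9, Carrow 11 (total 24).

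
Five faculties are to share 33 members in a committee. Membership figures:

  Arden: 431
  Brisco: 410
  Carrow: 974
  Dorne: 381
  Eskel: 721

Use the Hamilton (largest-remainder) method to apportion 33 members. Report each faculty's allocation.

Arden=5, Brisco=5, Carrow=11, Dorne=4, Eskel=8

Standard divisor: 2917 ÷ 33 ≈ 88.394.
Standard quotas: Arden 4.876, Brisco 4.638, Carrow 11.019, Dorne 4.310, Eskel 8.157.
Lower quotas: Arden 4, Brisco 4, Carrow 11, Dorne 4, Eskel 8 (sum 31, leaving 2 seats).
Remainders in descending order: Arden 0.876, Brisco 0.638, Dorne 0.310, Eskel 0.157, Carrow 0.019.
Largest remainders: Arden, Brisco receive the extra seats.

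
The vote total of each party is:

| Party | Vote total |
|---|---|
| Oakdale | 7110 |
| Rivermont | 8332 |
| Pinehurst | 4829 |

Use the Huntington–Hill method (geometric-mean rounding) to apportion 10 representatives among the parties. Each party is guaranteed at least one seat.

Oakdale=4, Rivermont=4, Pinehurst=2

With divisor 2012: modified quotas Oakdale 3.534, Rivermont 4.141, Pinehurst 2.400.
Geometric-mean thresholds: Oakdale √(3·4)=3.464, Rivermont √(4·5)=4.472, Pinehurst √(2·3)=2.449.
Each quota rounded against its threshold gives Oakdale 4, Rivermont 4, Pinehurst 2 (total 10).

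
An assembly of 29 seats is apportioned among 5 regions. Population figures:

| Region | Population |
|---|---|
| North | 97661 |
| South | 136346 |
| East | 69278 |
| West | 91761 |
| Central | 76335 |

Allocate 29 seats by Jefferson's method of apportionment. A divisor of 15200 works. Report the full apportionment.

North=6; South=8; East=4; West=6; Central=5

With modified divisor 15200: modified quotas North 6.425, South 8.970, East 4.558, West 6.037, Central 5.022.
Rounding down: North 6, South 8, East 4, West 6, Central 5 (total 29).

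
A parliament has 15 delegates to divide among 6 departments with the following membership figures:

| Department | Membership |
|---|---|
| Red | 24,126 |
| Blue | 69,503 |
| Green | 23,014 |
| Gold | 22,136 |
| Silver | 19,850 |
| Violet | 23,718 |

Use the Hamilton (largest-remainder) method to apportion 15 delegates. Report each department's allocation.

Red=2, Blue=6, Green=2, Gold=2, Silver=1, Violet=2

The standard divisor is 182347/15 ≈ 12156.467.
Standard quotas: Red 1.9846, Blue 5.7174, Green 1.8931, Gold 1.8209, Silver 1.6329, Violet 1.9511.
Lower quotas: Red 1, Blue 5, Green 1, Gold 1, Silver 1, Violet 1 (sum 10, leaving 5 seats).
Remainders in descending order: Red 0.9846, Violet 0.9511, Green 0.8931, Gold 0.8209, Blue 0.7174, Silver 0.6329.
Largest remainders: Red, Violet, Green, Gold, Blue receive the extra seats.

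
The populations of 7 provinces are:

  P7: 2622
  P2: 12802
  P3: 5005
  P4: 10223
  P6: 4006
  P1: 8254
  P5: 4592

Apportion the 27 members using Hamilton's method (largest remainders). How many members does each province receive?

P7=1, P2=7, P3=3, P4=6, P6=2, P1=5, P5=3

The standard divisor is 47504/27 ≈ 1759.407.
Standard quotas: P7 1.4903, P2 7.2763, P3 2.8447, P4 5.8105, P6 2.2769, P1 4.6914, P5 2.6100.
Lower quotas: P7 1, P2 7, P3 2, P4 5, P6 2, P1 4, P5 2 (sum 23, leaving 4 seats).
Remainders in descending order: P3 0.8447, P4 0.8105, P1 0.6914, P5 0.6100, P7 0.4903, P6 0.2769, P2 0.2763.
Largest remainders: P3, P4, P1, P5 receive the extra seats.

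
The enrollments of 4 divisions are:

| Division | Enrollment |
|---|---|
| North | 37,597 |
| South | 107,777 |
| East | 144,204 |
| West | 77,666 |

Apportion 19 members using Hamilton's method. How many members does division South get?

6

Total 367244; standard divisor 367244/19 ≈ 19328.632.
Standard quotas: North 1.9451, South 5.5760, East 7.4606, West 4.0182.
Lower quotas: North 1, South 5, East 7, West 4 (sum 17, leaving 2 seats).
Remainders in descending order: North 0.9451, South 0.5760, East 0.4606, West 0.0182.
Largest remainders: North, South receive the extra seats.
South receives 6.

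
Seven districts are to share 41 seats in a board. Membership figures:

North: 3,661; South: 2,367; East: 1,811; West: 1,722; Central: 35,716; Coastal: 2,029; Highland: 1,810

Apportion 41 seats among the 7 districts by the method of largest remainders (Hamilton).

North=3, South=2, East=2, West=1, Central=30, Coastal=2, Highland=1

The standard divisor is 49116/41 ≈ 1197.951.
Standard quotas: North 3.0561, South 1.9759, East 1.5117, West 1.4375, Central 29.8142, Coastal 1.6937, Highland 1.5109.
Lower quotas: North 3, South 1, East 1, West 1, Central 29, Coastal 1, Highland 1 (sum 37, leaving 4 seats).
Remainders in descending order: South 0.9759, Central 0.8142, Coastal 0.6937, East 0.5117, Highland 0.5109, West 0.4375, North 0.0561.
Largest remainders: South, Central, Coastal, East receive the extra seats.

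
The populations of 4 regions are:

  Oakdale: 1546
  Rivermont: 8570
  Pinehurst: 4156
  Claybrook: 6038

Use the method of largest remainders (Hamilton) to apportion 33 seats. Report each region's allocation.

Oakdale: 2, Rivermont: 14, Pinehurst: 7, Claybrook: 10

Standard divisor: 20310 ÷ 33 ≈ 615.455.
Standard quotas: Oakdale 2.5120, Rivermont 13.9247, Pinehurst 6.7527, Claybrook 9.8106.
Lower quotas: Oakdale 2, Rivermont 13, Pinehurst 6, Claybrook 9 (sum 30, leaving 3 seats).
Remainders in descending order: Rivermont 0.9247, Claybrook 0.8106, Pinehurst 0.7527, Oakdale 0.5120.
The surplus seats go to Rivermont, Claybrook, Pinehurst.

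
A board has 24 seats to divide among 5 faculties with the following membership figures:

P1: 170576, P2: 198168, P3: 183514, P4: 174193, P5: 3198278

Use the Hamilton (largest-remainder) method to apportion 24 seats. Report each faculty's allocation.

P1 1; P2 1; P3 1; P4 1; P5 20

Standard divisor: 3924729 ÷ 24 ≈ 163530.375.
Standard quotas: P1 1.0431, P2 1.2118, P3 1.1222, P4 1.0652, P5 19.5577.
Lower quotas: P1 1, P2 1, P3 1, P4 1, P5 19 (sum 23, leaving 1 seat).
Remainders in descending order: P5 0.5577, P2 0.2118, P3 0.1222, P4 0.0652, P1 0.0431.
Largest remainder: P5 receives the extra seat.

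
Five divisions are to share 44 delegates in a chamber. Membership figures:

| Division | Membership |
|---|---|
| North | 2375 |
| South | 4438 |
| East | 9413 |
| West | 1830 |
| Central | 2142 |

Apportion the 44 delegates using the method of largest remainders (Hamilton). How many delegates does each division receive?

Total 20198; standard divisor 20198/44 ≈ 459.045.
Standard quotas: North 5.1738, South 9.6679, East 20.5056, West 3.9865, Central 4.6662.
Lower quotas: North 5, South 9, East 20, West 3, Central 4 (sum 41, leaving 3 seats).
Remainders in descending order: West 0.9865, South 0.6679, Central 0.6662, East 0.5056, North 0.1738.
The surplus seats go to West, South, Central.

North: 5, South: 10, East: 20, West: 4, Central: 5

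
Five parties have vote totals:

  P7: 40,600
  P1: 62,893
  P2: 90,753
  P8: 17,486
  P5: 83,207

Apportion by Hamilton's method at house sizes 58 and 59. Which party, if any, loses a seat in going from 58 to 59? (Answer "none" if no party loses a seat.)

P8

At 58 seats: P7 8, P1 12, P2 18, P8 4, P5 16.
At 59 seats: P7 8, P1 13, P2 18, P8 3, P5 17.
P8 drops from 4 to 3.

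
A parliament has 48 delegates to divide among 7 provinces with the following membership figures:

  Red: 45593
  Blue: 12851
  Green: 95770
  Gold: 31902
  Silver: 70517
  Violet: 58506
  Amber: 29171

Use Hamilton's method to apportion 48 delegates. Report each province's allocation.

Red: 6, Blue: 2, Green: 13, Gold: 5, Silver: 10, Violet: 8, Amber: 4

Total 344310; standard divisor 344310/48 ≈ 7173.125.
Standard quotas: Red 6.3561, Blue 1.7915, Green 13.3512, Gold 4.4474, Silver 9.8307, Violet 8.1563, Amber 4.0667.
Lower quotas: Red 6, Blue 1, Green 13, Gold 4, Silver 9, Violet 8, Amber 4 (sum 45, leaving 3 seats).
Remainders in descending order: Silver 0.8307, Blue 0.7915, Gold 0.4474, Red 0.3561, Green 0.3512, Violet 0.1563, Amber 0.0667.
The surplus seats go to Silver, Blue, Gold.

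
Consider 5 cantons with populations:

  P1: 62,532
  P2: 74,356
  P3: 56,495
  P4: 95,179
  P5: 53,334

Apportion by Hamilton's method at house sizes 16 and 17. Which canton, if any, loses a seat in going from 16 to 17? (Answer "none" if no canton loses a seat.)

At 16 seats: P1 3, P2 3, P3 3, P4 4, P5 3.
At 17 seats: P1 3, P2 4, P3 3, P4 5, P5 2.
P5 drops from 3 to 2.

P5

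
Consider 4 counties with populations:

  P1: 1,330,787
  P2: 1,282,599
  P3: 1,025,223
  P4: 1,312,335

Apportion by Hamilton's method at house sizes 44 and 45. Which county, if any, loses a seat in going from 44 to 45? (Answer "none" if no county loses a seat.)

At 44 seats: P1 12, P2 11, P3 9, P4 12.
At 45 seats: P1 12, P2 12, P3 9, P4 12.
No county's allocation decreased.

none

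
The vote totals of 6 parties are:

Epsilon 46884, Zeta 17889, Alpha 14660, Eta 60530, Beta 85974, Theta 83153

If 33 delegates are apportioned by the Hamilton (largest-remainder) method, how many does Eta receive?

6

Standard divisor: 309090 ÷ 33 ≈ 9366.364.
Standard quotas: Epsilon 5.0056, Zeta 1.9099, Alpha 1.5652, Eta 6.4625, Beta 9.1790, Theta 8.8778.
Lower quotas: Epsilon 5, Zeta 1, Alpha 1, Eta 6, Beta 9, Theta 8 (sum 30, leaving 3 seats).
Remainders in descending order: Zeta 0.9099, Theta 0.8778, Alpha 0.5652, Eta 0.4625, Beta 0.1790, Epsilon 0.0056.
The surplus seats go to Zeta, Theta, Alpha.
Eta receives 6.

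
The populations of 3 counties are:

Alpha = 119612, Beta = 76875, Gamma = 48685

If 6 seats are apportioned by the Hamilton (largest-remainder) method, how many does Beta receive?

Total 245172; standard divisor 245172/6 = 40862.
Standard quotas: Alpha 2.9272, Beta 1.8813, Gamma 1.1914.
Lower quotas: Alpha 2, Beta 1, Gamma 1 (sum 4, leaving 2 seats).
Remainders in descending order: Alpha 0.9272, Beta 0.8813, Gamma 0.1914.
Largest remainders: Alpha, Beta receive the extra seats.
Beta receives 2.

2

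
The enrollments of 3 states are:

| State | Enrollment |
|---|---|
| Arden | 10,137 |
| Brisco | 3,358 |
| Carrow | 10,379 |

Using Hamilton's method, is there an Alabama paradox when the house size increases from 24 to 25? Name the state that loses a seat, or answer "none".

At 24 seats: Arden 10, Brisco 3, Carrow 11.
At 25 seats: Arden 11, Brisco 3, Carrow 11.
No state's allocation decreased.

none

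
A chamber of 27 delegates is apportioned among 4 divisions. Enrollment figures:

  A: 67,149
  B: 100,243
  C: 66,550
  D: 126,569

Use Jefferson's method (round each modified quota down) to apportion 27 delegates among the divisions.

A=5; B=7; C=5; D=10

Standard divisor 360511/27 ≈ 13352.259; standard quotas: A 5.029, B 7.508, C 4.984, D 9.479.
Rounding down gives 5, 7, 4, 9 = 25 seats, so the divisor must be adjusted.
With modified divisor 12600: modified quotas A 5.329, B 7.956, C 5.282, D 10.045.
Rounding down: A 5, B 7, C 5, D 10 (total 27).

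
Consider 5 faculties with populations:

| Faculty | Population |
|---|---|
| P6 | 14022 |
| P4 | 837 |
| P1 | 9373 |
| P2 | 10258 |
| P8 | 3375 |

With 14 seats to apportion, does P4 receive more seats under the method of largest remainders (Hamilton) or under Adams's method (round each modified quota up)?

Hamilton: P6 5, P4 0, P1 4, P2 4, P8 1.
Adams: P6 5, P4 1, P1 3, P2 4, P8 1.
P4 gets 0 under Hamilton and 1 under Adams.

Adams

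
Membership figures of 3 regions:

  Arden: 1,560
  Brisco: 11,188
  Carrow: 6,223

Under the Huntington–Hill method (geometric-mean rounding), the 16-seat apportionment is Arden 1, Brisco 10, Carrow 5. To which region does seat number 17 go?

Priority for the next seat is population ÷ (√(s·(s+1))).
Priorities: Arden 1103.087, Brisco 1066.734, Carrow 1136.159.
Highest priority: Carrow.

Carrow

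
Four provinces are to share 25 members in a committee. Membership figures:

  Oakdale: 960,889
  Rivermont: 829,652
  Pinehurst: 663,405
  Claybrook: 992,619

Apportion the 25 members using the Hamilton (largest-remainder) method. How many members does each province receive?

Standard divisor: 3446565 ÷ 25 ≈ 137862.6.
Standard quotas: Oakdale 6.9699, Rivermont 6.0180, Pinehurst 4.8121, Claybrook 7.2001.
Lower quotas: Oakdale 6, Rivermont 6, Pinehurst 4, Claybrook 7 (sum 23, leaving 2 seats).
Remainders in descending order: Oakdale 0.9699, Pinehurst 0.8121, Claybrook 0.2001, Rivermont 0.0180.
The surplus seats go to Oakdale, Pinehurst.

Oakdale 7, Rivermont 6, Pinehurst 5, Claybrook 7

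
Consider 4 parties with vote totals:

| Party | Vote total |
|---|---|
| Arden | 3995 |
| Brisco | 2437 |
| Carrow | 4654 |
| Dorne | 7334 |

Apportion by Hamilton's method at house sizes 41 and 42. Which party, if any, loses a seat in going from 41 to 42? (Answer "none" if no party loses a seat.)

Brisco

At 41 seats: Arden 9, Brisco 6, Carrow 10, Dorne 16.
At 42 seats: Arden 9, Brisco 5, Carrow 11, Dorne 17.
Brisco drops from 6 to 5.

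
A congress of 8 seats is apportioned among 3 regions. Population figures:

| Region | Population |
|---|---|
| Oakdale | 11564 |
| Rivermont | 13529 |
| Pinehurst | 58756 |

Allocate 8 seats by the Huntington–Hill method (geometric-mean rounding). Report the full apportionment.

With divisor 10147: modified quotas Oakdale 1.140, Rivermont 1.333, Pinehurst 5.790.
Geometric-mean thresholds: Oakdale √(1·2)=1.414, Rivermont √(1·2)=1.414, Pinehurst √(5·6)=5.477.
Each quota rounded against its threshold gives Oakdale 1, Rivermont 1, Pinehurst 6 (total 8).

Oakdale 1; Rivermont 1; Pinehurst 6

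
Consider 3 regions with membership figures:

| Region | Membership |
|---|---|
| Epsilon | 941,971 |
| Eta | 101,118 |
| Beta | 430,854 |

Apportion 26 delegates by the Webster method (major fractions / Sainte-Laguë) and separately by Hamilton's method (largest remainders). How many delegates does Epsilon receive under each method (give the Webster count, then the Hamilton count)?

16 and 17

Webster: Epsilon 16, Eta 2, Beta 8.
Hamilton: Epsilon 17, Eta 2, Beta 7.
Epsilon gets 16 under Webster and 17 under Hamilton.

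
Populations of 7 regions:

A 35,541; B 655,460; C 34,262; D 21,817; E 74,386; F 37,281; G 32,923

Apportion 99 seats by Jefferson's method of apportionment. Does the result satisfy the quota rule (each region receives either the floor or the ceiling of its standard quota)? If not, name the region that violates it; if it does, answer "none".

B

Standard quotas: A 3.946, B 72.774, C 3.804, D 2.422, E 8.259, F 4.139, G 3.655.
Jefferson allocation: A 4, B 75, C 3, D 2, E 8, F 4, G 3.
B has quota 72.774 (lower 72, upper 73) but receives 75 — outside the quota interval.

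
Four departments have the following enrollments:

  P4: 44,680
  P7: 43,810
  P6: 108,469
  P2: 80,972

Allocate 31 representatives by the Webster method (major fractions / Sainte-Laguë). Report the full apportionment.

Standard divisor 277931/31 ≈ 8965.516; standard quotas: P4 4.984, P7 4.887, P6 12.098, P2 9.031.
Rounding to the nearest integer gives P4 5, P7 5, P6 12, P2 9 — total 31, matching the house size, so no adjustment is needed.

P4 5, P7 5, P6 12, P2 9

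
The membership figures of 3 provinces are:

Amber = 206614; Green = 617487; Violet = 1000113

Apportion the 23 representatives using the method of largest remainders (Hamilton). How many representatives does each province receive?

Amber 2, Green 8, Violet 13

The standard divisor is 1824214/23 ≈ 79313.652.
Standard quotas: Amber 2.6050, Green 7.7854, Violet 12.6096.
Lower quotas: Amber 2, Green 7, Violet 12 (sum 21, leaving 2 seats).
Remainders in descending order: Green 0.7854, Violet 0.6096, Amber 0.6050.
Largest remainders: Green, Violet receive the extra seats.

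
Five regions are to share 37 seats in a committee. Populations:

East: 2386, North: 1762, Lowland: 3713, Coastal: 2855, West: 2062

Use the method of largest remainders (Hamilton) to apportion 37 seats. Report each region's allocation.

East 7; North 5; Lowland 11; Coastal 8; West 6

Standard divisor: 12778 ÷ 37 ≈ 345.351.
Standard quotas: East 6.909, North 5.102, Lowland 10.751, Coastal 8.267, West 5.971.
Lower quotas: East 6, North 5, Lowland 10, Coastal 8, West 5 (sum 34, leaving 3 seats).
Remainders in descending order: West 0.971, East 0.909, Lowland 0.751, Coastal 0.267, North 0.102.
The surplus seats go to West, East, Lowland.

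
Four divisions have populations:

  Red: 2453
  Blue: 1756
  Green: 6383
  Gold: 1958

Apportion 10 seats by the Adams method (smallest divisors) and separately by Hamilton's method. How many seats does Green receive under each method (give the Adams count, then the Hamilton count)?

Adams: Red 2, Blue 2, Green 4, Gold 2.
Hamilton: Red 2, Blue 1, Green 5, Gold 2.
Green gets 4 under Adams and 5 under Hamilton.

4 and 5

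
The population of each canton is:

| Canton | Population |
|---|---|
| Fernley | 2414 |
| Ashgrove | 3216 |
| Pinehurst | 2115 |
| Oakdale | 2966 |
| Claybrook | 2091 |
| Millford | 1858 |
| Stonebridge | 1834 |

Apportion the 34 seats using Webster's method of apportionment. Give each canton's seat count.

Standard divisor 16494/34 ≈ 485.118; standard quotas: Fernley 4.976, Ashgrove 6.629, Pinehurst 4.360, Oakdale 6.114, Claybrook 4.310, Millford 3.830, Stonebridge 3.781.
Rounding to the nearest integer gives Fernley 5, Ashgrove 7, Pinehurst 4, Oakdale 6, Claybrook 4, Millford 4, Stonebridge 4 — total 34, matching the house size, so no adjustment is needed.

Fernley 5, Ashgrove 7, Pinehurst 4, Oakdale 6, Claybrook 4, Millford 4, Stonebridge 4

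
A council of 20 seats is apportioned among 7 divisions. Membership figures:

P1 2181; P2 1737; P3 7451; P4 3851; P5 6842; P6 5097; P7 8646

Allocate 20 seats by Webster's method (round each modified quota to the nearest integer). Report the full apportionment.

Standard divisor 35805/20 ≈ 1790.25; standard quotas: P1 1.218, P2 0.970, P3 4.162, P4 2.151, P5 3.822, P6 2.847, P7 4.829.
Rounding to the nearest integer gives P1 1, P2 1, P3 4, P4 2, P5 4, P6 3, P7 5 — total 20, matching the house size, so no adjustment is needed.

P1 1; P2 1; P3 4; P4 2; P5 4; P6 3; P7 5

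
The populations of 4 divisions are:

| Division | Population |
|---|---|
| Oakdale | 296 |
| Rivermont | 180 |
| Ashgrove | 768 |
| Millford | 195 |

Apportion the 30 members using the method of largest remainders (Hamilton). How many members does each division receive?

Standard divisor: 1439 ÷ 30 ≈ 47.967.
Standard quotas: Oakdale 6.171, Rivermont 3.753, Ashgrove 16.011, Millford 4.065.
Lower quotas: Oakdale 6, Rivermont 3, Ashgrove 16, Millford 4 (sum 29, leaving 1 seat).
Remainders in descending order: Rivermont 0.753, Oakdale 0.171, Millford 0.065, Ashgrove 0.011.
Largest remainder: Rivermont receives the extra seat.

Oakdale 6, Rivermont 4, Ashgrove 16, Millford 4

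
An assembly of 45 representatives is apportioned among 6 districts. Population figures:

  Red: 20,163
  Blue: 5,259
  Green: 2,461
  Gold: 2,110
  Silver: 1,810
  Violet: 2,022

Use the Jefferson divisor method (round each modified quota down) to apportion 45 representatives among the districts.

Standard divisor 33825/45 ≈ 751.667; standard quotas: Red 26.824, Blue 6.996, Green 3.274, Gold 2.807, Silver 2.408, Violet 2.690.
Rounding down gives 26, 6, 3, 2, 2, 2 = 41 seats, so the divisor must be adjusted.
With modified divisor 697.69: modified quotas Red 28.900, Blue 7.538, Green 3.527, Gold 3.024, Silver 2.594, Violet 2.898.
Rounding down: Red 28, Blue 7, Green 3, Gold 3, Silver 2, Violet 2 (total 45).

Red 28, Blue 7, Green 3, Gold 3, Silver 2, Violet 2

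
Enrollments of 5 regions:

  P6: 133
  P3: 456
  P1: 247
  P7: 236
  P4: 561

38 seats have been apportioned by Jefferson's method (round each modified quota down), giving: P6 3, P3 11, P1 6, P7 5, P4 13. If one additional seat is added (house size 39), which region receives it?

P4

Priority for the next seat is population ÷ (current seats + 1).
Priorities: P6 33.250, P3 38.000, P1 35.286, P7 39.333, P4 40.071.
Highest priority: P4.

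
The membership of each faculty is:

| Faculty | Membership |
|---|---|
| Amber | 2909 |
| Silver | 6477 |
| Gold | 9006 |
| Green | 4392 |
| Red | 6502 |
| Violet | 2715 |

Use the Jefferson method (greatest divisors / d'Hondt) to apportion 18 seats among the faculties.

Standard divisor 32001/18 ≈ 1777.833; standard quotas: Amber 1.636, Silver 3.643, Gold 5.066, Green 2.470, Red 3.657, Violet 1.527.
Rounding down gives 1, 3, 5, 2, 3, 1 = 15 seats, so the divisor must be adjusted.
With modified divisor 1480: modified quotas Amber 1.966, Silver 4.376, Gold 6.085, Green 2.968, Red 4.393, Violet 1.834.
Rounding down: Amber 1, Silver 4, Gold 6, Green 2, Red 4, Violet 1 (total 18).

Amber=1, Silver=4, Gold=6, Green=2, Red=4, Violet=1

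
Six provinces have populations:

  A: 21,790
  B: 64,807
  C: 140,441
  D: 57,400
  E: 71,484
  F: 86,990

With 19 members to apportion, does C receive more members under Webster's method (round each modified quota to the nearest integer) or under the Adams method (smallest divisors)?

Webster: A 1, B 3, C 6, D 2, E 3, F 4.
Adams: A 1, B 3, C 5, D 3, E 3, F 4.
C gets 6 under Webster and 5 under Adams.

Webster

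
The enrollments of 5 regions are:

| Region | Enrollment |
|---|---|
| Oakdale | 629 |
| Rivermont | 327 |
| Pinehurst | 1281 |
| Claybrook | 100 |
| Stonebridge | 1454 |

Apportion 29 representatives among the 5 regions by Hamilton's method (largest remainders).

The standard divisor is 3791/29 ≈ 130.724.
Standard quotas: Oakdale 4.812, Rivermont 2.501, Pinehurst 9.799, Claybrook 0.765, Stonebridge 11.123.
Lower quotas: Oakdale 4, Rivermont 2, Pinehurst 9, Claybrook 0, Stonebridge 11 (sum 26, leaving 3 seats).
Remainders in descending order: Oakdale 0.812, Pinehurst 0.799, Claybrook 0.765, Rivermont 0.501, Stonebridge 0.123.
The surplus seats go to Oakdale, Pinehurst, Claybrook.

Oakdale: 5, Rivermont: 2, Pinehurst: 10, Claybrook: 1, Stonebridge: 11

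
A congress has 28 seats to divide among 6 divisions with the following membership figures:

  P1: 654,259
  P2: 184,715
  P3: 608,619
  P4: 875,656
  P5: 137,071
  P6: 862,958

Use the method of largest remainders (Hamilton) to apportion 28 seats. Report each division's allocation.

Standard divisor: 3323278 ÷ 28 ≈ 118688.5.
Standard quotas: P1 5.5124, P2 1.5563, P3 5.1279, P4 7.3778, P5 1.1549, P6 7.2708.
Lower quotas: P1 5, P2 1, P3 5, P4 7, P5 1, P6 7 (sum 26, leaving 2 seats).
Remainders in descending order: P2 0.5563, P1 0.5124, P4 0.3778, P6 0.2708, P5 0.1549, P3 0.1279.
The surplus seats go to P2, P1.

P1: 6, P2: 2, P3: 5, P4: 7, P5: 1, P6: 7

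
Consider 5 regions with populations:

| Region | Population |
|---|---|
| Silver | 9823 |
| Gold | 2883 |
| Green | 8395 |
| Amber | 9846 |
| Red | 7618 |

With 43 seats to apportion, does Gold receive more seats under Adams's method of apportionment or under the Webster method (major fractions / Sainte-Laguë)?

Adams: Silver 11, Gold 4, Green 9, Amber 11, Red 8.
Webster: Silver 11, Gold 3, Green 9, Amber 11, Red 9.
Gold gets 4 under Adams and 3 under Webster.

Adams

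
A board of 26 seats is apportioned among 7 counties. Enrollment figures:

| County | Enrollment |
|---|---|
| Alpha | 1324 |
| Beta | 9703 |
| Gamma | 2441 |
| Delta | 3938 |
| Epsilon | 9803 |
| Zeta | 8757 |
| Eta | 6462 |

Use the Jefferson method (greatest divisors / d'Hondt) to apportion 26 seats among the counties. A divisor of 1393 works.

With modified divisor 1393: modified quotas Alpha 0.950, Beta 6.966, Gamma 1.752, Delta 2.827, Epsilon 7.037, Zeta 6.286, Eta 4.639.
Rounding down: Alpha 0, Beta 6, Gamma 1, Delta 2, Epsilon 7, Zeta 6, Eta 4 (total 26).

Alpha 0, Beta 6, Gamma 1, Delta 2, Epsilon 7, Zeta 6, Eta 4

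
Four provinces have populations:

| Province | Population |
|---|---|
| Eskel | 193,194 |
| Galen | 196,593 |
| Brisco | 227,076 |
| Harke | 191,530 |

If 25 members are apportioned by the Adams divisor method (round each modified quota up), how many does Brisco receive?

Standard divisor 808393/25 ≈ 32335.72; standard quotas: Eskel 5.975, Galen 6.080, Brisco 7.022, Harke 5.923.
Rounding up gives 6, 7, 8, 6 = 27 seats, so the divisor must be adjusted.
With modified divisor 35300: modified quotas Eskel 5.473, Galen 5.569, Brisco 6.433, Harke 5.426.
Rounding up: Eskel 6, Galen 6, Brisco 7, Harke 6 (total 25).
Brisco receives 7.

7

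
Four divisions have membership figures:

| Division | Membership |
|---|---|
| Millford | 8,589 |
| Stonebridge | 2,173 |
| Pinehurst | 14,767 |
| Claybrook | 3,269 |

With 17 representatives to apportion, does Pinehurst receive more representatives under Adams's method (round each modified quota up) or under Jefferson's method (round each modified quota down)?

Adams: Millford 5, Stonebridge 2, Pinehurst 8, Claybrook 2.
Jefferson: Millford 5, Stonebridge 1, Pinehurst 9, Claybrook 2.
Pinehurst gets 8 under Adams and 9 under Jefferson.

Jefferson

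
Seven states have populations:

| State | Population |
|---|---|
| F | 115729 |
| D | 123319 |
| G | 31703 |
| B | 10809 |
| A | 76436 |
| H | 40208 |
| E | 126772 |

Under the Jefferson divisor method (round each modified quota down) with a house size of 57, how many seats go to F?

Standard divisor 524976/57 ≈ 9210.105; standard quotas: F 12.565, D 13.390, G 3.442, B 1.174, A 8.299, H 4.366, E 13.764.
Rounding down gives 12, 13, 3, 1, 8, 4, 13 = 54 seats, so the divisor must be adjusted.
With modified divisor 8700: modified quotas F 13.302, D 14.175, G 3.644, B 1.242, A 8.786, H 4.622, E 14.571.
Rounding down: F 13, D 14, G 3, B 1, A 8, H 4, E 14 (total 57).
F receives 13.

13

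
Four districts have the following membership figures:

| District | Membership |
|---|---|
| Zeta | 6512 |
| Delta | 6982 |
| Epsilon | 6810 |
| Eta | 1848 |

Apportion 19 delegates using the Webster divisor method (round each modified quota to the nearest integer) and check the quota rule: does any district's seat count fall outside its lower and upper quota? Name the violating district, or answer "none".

none

Standard quotas: Zeta 5.585, Delta 5.989, Epsilon 5.841, Eta 1.585.
Webster allocation: Zeta 5, Delta 6, Epsilon 6, Eta 2.
Every allocation lies between the lower and upper quota.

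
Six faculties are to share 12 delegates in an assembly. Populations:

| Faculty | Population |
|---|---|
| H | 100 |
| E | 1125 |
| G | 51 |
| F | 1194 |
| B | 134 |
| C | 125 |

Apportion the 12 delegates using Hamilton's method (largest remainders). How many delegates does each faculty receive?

H 0; E 5; G 0; F 5; B 1; C 1

Total 2729; standard divisor 2729/12 ≈ 227.417.
Standard quotas: H 0.440, E 4.947, G 0.224, F 5.250, B 0.589, C 0.550.
Lower quotas: H 0, E 4, G 0, F 5, B 0, C 0 (sum 9, leaving 3 seats).
Remainders in descending order: E 0.947, B 0.589, C 0.550, H 0.440, F 0.250, G 0.224.
The surplus seats go to E, B, C.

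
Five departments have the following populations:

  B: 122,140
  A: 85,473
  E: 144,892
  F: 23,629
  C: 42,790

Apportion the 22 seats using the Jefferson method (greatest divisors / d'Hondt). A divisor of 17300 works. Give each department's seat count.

B 7; A 4; E 8; F 1; C 2

With modified divisor 17300: modified quotas B 7.060, A 4.941, E 8.375, F 1.366, C 2.473.
Rounding down: B 7, A 4, E 8, F 1, C 2 (total 22).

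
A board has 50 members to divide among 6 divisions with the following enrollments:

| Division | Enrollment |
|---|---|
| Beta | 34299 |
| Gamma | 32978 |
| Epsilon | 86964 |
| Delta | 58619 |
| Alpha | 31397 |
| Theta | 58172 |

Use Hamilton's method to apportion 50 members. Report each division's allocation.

Standard divisor: 302429 ÷ 50 ≈ 6048.58.
Standard quotas: Beta 5.6706, Gamma 5.4522, Epsilon 14.3776, Delta 9.6914, Alpha 5.1908, Theta 9.6175.
Lower quotas: Beta 5, Gamma 5, Epsilon 14, Delta 9, Alpha 5, Theta 9 (sum 47, leaving 3 seats).
Remainders in descending order: Delta 0.6914, Beta 0.6706, Theta 0.6175, Gamma 0.4522, Epsilon 0.3776, Alpha 0.1908.
Largest remainders: Delta, Beta, Theta receive the extra seats.

Beta 6, Gamma 5, Epsilon 14, Delta 10, Alpha 5, Theta 10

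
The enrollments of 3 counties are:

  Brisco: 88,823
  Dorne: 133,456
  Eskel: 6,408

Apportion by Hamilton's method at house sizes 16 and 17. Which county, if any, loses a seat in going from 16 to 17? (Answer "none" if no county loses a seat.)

Eskel

At 16 seats: Brisco 6, Dorne 9, Eskel 1.
At 17 seats: Brisco 7, Dorne 10, Eskel 0.
Eskel drops from 1 to 0.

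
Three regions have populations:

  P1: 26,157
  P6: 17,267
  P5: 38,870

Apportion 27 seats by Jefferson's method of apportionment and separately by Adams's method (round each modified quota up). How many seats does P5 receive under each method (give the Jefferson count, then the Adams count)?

Jefferson: P1 9, P6 5, P5 13.
Adams: P1 9, P6 6, P5 12.
P5 gets 13 under Jefferson and 12 under Adams.

13 and 12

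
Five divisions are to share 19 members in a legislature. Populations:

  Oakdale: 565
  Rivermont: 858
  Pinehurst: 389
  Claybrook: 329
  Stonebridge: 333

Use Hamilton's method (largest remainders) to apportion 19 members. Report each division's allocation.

Standard divisor: 2474 ÷ 19 ≈ 130.211.
Standard quotas: Oakdale 4.339, Rivermont 6.589, Pinehurst 2.987, Claybrook 2.527, Stonebridge 2.557.
Lower quotas: Oakdale 4, Rivermont 6, Pinehurst 2, Claybrook 2, Stonebridge 2 (sum 16, leaving 3 seats).
Remainders in descending order: Pinehurst 0.987, Rivermont 0.589, Stonebridge 0.557, Claybrook 0.527, Oakdale 0.339.
The surplus seats go to Pinehurst, Rivermont, Stonebridge.

Oakdale 4, Rivermont 7, Pinehurst 3, Claybrook 2, Stonebridge 3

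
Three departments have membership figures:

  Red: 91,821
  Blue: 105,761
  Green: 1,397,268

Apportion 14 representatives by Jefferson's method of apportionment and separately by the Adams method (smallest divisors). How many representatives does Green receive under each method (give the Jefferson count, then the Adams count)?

13 and 12

Jefferson: Red 0, Blue 1, Green 13.
Adams: Red 1, Blue 1, Green 12.
Green gets 13 under Jefferson and 12 under Adams.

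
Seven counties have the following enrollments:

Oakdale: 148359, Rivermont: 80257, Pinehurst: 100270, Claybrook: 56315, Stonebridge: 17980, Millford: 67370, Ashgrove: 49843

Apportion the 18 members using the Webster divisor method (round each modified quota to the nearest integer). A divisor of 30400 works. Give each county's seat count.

Oakdale=5; Rivermont=3; Pinehurst=3; Claybrook=2; Stonebridge=1; Millford=2; Ashgrove=2

With modified divisor 30400: modified quotas Oakdale 4.880, Rivermont 2.640, Pinehurst 3.298, Claybrook 1.852, Stonebridge 0.591, Millford 2.216, Ashgrove 1.640.
Rounding to the nearest integer: Oakdale 5, Rivermont 3, Pinehurst 3, Claybrook 2, Stonebridge 1, Millford 2, Ashgrove 2 (total 18).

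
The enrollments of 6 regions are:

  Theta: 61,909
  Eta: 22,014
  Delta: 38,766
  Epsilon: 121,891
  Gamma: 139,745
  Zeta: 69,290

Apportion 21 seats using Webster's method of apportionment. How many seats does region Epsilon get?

6

Standard divisor 453615/21 ≈ 21600.714; standard quotas: Theta 2.866, Eta 1.019, Delta 1.795, Epsilon 5.643, Gamma 6.469, Zeta 3.208.
Rounding to the nearest integer gives Theta 3, Eta 1, Delta 2, Epsilon 6, Gamma 6, Zeta 3 — total 21, matching the house size, so no adjustment is needed.
Epsilon receives 6.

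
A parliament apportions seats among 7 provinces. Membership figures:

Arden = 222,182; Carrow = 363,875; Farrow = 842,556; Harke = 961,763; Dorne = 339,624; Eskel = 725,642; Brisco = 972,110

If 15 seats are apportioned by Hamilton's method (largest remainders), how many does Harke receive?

3

Total 4427752; standard divisor 4427752/15 ≈ 295183.467.
Standard quotas: Arden 0.7527, Carrow 1.2327, Farrow 2.8543, Harke 3.2582, Dorne 1.1506, Eskel 2.4583, Brisco 3.2932.
Lower quotas: Arden 0, Carrow 1, Farrow 2, Harke 3, Dorne 1, Eskel 2, Brisco 3 (sum 12, leaving 3 seats).
Remainders in descending order: Farrow 0.8543, Arden 0.7527, Eskel 0.4583, Brisco 0.2932, Harke 0.2582, Carrow 0.2327, Dorne 0.1506.
The surplus seats go to Farrow, Arden, Eskel.
Harke receives 3.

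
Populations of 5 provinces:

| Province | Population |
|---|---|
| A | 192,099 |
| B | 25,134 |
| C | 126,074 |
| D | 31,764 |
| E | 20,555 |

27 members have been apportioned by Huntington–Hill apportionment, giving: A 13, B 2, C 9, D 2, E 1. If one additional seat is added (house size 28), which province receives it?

Priority for the next seat is population ÷ (√(s·(s+1))).
Priorities: A 14239.325, B 10260.913, C 13289.366, D 12967.599, E 14534.580.
Highest priority: E.

E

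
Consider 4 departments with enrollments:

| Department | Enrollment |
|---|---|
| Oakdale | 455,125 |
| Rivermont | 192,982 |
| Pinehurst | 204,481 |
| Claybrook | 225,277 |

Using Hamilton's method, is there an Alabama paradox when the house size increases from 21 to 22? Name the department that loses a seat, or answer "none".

At 21 seats: Oakdale 9, Rivermont 4, Pinehurst 4, Claybrook 4.
At 22 seats: Oakdale 9, Rivermont 4, Pinehurst 4, Claybrook 5.
No department's allocation decreased.

none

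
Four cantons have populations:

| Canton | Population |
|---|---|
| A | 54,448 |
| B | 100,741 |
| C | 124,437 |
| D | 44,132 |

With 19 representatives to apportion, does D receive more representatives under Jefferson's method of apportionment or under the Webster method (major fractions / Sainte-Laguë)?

Jefferson: A 3, B 6, C 8, D 2.
Webster: A 3, B 6, C 7, D 3.
D gets 2 under Jefferson and 3 under Webster.

Webster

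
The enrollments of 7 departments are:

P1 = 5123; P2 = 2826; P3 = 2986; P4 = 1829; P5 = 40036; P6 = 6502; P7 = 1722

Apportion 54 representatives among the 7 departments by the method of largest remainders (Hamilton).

The standard divisor is 61024/54 ≈ 1130.074.
Standard quotas: P1 4.5333, P2 2.5007, P3 2.6423, P4 1.6185, P5 35.4278, P6 5.7536, P7 1.5238.
Lower quotas: P1 4, P2 2, P3 2, P4 1, P5 35, P6 5, P7 1 (sum 50, leaving 4 seats).
Remainders in descending order: P6 0.7536, P3 0.6423, P4 0.6185, P1 0.5333, P7 0.5238, P2 0.5007, P5 0.4278.
Largest remainders: P6, P3, P4, P1 receive the extra seats.

P1: 5, P2: 2, P3: 3, P4: 2, P5: 35, P6: 6, P7: 1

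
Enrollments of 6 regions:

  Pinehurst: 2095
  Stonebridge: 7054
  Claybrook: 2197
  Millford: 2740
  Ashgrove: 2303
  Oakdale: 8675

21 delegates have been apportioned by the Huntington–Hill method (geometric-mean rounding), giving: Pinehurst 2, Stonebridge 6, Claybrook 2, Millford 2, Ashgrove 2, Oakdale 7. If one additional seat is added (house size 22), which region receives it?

Oakdale

Priority for the next seat is population ÷ (√(s·(s+1))).
Priorities: Pinehurst 855.280, Stonebridge 1088.456, Claybrook 896.921, Millford 1118.600, Ashgrove 940.196, Oakdale 1159.246.
Highest priority: Oakdale.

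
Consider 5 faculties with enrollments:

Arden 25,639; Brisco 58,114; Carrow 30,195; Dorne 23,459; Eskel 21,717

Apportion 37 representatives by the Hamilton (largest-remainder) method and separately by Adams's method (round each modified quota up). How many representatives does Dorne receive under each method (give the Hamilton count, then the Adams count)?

5 and 6

Hamilton: Arden 6, Brisco 14, Carrow 7, Dorne 5, Eskel 5.
Adams: Arden 6, Brisco 13, Carrow 7, Dorne 6, Eskel 5.
Dorne gets 5 under Hamilton and 6 under Adams.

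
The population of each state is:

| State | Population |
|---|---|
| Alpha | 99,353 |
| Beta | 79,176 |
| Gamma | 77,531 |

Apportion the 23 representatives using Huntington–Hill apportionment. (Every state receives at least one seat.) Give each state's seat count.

With divisor 11145: modified quotas Alpha 8.915, Beta 7.104, Gamma 6.957.
Geometric-mean thresholds: Alpha √(8·9)=8.485, Beta √(7·8)=7.483, Gamma √(6·7)=6.481.
Each quota rounded against its threshold gives Alpha 9, Beta 7, Gamma 7 (total 23).

Alpha 9, Beta 7, Gamma 7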